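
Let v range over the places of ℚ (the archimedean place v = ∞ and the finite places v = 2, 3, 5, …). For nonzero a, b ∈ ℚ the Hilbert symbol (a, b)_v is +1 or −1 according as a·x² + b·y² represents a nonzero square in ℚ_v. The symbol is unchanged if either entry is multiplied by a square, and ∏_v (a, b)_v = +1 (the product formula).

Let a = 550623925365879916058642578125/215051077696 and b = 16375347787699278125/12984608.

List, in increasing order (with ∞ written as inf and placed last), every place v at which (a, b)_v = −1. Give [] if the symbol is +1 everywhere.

(a, b) ≡ (46805, 10) mod (ℚ^×)²; places V = {2, 3, 5, 7, 11, 13, 17, 19, 23, 37, ∞}.
(a,b)_19: α=2, u≡14; β=2, v≡8 (mod 19); (14|19)=-1, (8|19)=-1; sign (−1)^0·-1^2·-1^2 = +1.
(a,b)_7: α=-6, u≡3; β=-4, v≡5 (mod 7); (3|7)=-1, (5|7)=-1; sign (−1)^0·-1^-4·-1^-6 = +1.
(a,b)_11: α=7, u≡3; β=4, v≡6 (mod 11); (3|11)=+1, (6|11)=-1; sign (−1)^0·+1^4·-1^7 = -1.
(a,b)_2: α=-6, β=-5; u≡5, v≡5 (mod 8); ε(u)ε(v)=0·0, αω(v)=-6·1, βω(u)=-5·1; sum ≡ 1  ⇒  -1.
(a,b)_13: α=-4, u≡6; β=-2, v≡10 (mod 13); (6|13)=-1, (10|13)=+1; sign (−1)^0·-1^-2·+1^-4 = +1.
(a,b)_17: α=2, u≡1; β=0, v≡14 (mod 17); (1|17)=+1, (14|17)=-1; sign (−1)^0·+1^0·-1^2 = +1.
(a,b)_37: α=3, u≡27; β=4, v≡1 (mod 37); (27|37)=+1, (1|37)=+1; sign (−1)^0·+1^4·+1^3 = +1.
(a,b)_23: α=3, u≡11; β=2, v≡7 (mod 23); (11|23)=-1, (7|23)=-1; sign (−1)^0·-1^2·-1^3 = -1.
(a,b)_∞: sgn(46805)=+, sgn(10)=+, so +1.
(a,b)_5: α=11, u≡1; β=5, v≡3 (mod 5); (1|5)=+1, (3|5)=-1; sign (−1)^0·+1^5·-1^11 = -1.
(a,b)_3: α=2, u≡2; β=0, v≡1 (mod 3); (2|3)=-1, (1|3)=+1; sign (−1)^0·-1^0·+1^2 = +1.
(46805, 10 / ℚ) ramifies at {2, 5, 11, 23}: a division algebra.

[2, 5, 11, 23]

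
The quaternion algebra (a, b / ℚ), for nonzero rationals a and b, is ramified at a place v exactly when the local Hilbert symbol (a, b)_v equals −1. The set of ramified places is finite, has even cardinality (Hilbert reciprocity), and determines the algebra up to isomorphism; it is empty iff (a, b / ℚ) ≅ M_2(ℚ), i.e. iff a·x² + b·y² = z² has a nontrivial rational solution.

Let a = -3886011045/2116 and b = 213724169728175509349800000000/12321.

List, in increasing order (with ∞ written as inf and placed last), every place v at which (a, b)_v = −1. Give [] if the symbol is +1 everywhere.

(a, b) ≡ (-18445, 189658) mod (ℚ^×)²; places V = {2, 3, 5, 7, 17, 19, 23, 31, 37, 41, ∞}.
(a,b)_2: α=-2, β=9; u≡3, v≡5 (mod 8); ε(u)ε(v)=1·0, αω(v)=-2·1, βω(u)=9·1; sum ≡ 1  ⇒  -1.
(a,b)_∞: sgn(-18445)=−, sgn(189658)=+, so +1.
(a,b)_31: α=1, u≡4; β=3, v≡22 (mod 31); (4|31)=+1, (22|31)=-1; sign (−1)^1·+1^3·-1^1 = +1.
(a,b)_41: α=0, u≡21; β=2, v≡31 (mod 41); (21|41)=+1, (31|41)=+1; sign (−1)^0·+1^2·+1^0 = +1.
(a,b)_23: α=-2, u≡6; β=1, v≡6 (mod 23); (6|23)=+1, (6|23)=+1; sign (−1)^0·+1^1·+1^-2 = +1.
(a,b)_5: α=1, u≡1; β=8, v≡3 (mod 5); (1|5)=+1, (3|5)=-1; sign (−1)^0·+1^8·-1^1 = -1.
(a,b)_3: α=6, u≡2; β=-2, v≡1 (mod 3); (2|3)=-1, (1|3)=+1; sign (−1)^0·-1^-2·+1^6 = +1.
(a,b)_7: α=1, u≡4; β=1, v≡4 (mod 7); (4|7)=+1, (4|7)=+1; sign (−1)^1·+1^1·+1^1 = -1.
(a,b)_37: α=0, u≡13; β=-2, v≡21 (mod 37); (13|37)=-1, (21|37)=+1; sign (−1)^0·-1^-2·+1^0 = +1.
(a,b)_17: α=3, u≡12; β=8, v≡7 (mod 17); (12|17)=-1, (7|17)=-1; sign (−1)^0·-1^8·-1^3 = -1.
(a,b)_19: α=0, u≡16; β=1, v≡1 (mod 19); (16|19)=+1, (1|19)=+1; sign (−1)^0·+1^1·+1^0 = +1.
(-18445, 189658 / ℚ) ramifies at {2, 5, 7, 17}: a division algebra.

[2, 5, 7, 17]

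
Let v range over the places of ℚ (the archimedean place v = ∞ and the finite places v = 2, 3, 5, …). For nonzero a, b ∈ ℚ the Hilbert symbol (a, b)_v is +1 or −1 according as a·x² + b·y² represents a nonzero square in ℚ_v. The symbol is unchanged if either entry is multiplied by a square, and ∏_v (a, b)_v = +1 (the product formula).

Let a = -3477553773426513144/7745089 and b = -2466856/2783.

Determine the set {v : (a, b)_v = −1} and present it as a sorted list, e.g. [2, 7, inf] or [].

Mod squares: a ≡ -641886, b ≡ -289478. Check v ∈ {∞, 2, 3, 7, 11, 13, 17, 23, 29, 31}.
v=29: a=29^3·(≡25), b=29^1·(≡7) mod 29; (25|29)=+1, (7|29)=+1; (−1)^{3·1·14}·(+1)^1·(+1)^3 = +1.
v=11: a=11^-4·(≡10), b=11^-2·(≡4) mod 11; (10|11)=-1, (4|11)=+1; (−1)^{-4·-2·5}·(-1)^-2·(+1)^-4 = +1.
v=2: v_2(a)=3, v_2(b)=3; units ≡ 1, 5 (mod 8); ε·ε+αω+βω = 0·0+3·1+3·0 ≡ 1  ⇒  (a,b)_2 = -1.
v=∞: -641886 < 0 and -289478 < 0  ⇒  (a,b)_∞ = -1.
v=31: a=31^1·(≡4), b=31^1·(≡22) mod 31; (4|31)=+1, (22|31)=-1; (−1)^{1·1·15}·(+1)^1·(-1)^1 = +1.
v=3: a=3^5·(≡1), b=3^0·(≡1) mod 3; (1|3)=+1, (1|3)=+1; (−1)^{5·0·1}·(+1)^0·(+1)^5 = +1.
v=13: a=13^2·(≡5), b=13^0·(≡11) mod 13; (5|13)=-1, (11|13)=-1; (−1)^{2·0·6}·(-1)^0·(-1)^2 = +1.
v=7: a=7^7·(≡2), b=7^3·(≡1) mod 7; (2|7)=+1, (1|7)=+1; (−1)^{7·3·3}·(+1)^3·(+1)^7 = -1.
v=17: a=17^1·(≡9), b=17^0·(≡4) mod 17; (9|17)=+1, (4|17)=+1; (−1)^{1·0·8}·(+1)^0·(+1)^1 = +1.
v=23: a=23^-2·(≡10), b=23^-1·(≡13) mod 23; (10|23)=-1, (13|23)=+1; (−1)^{-2·-1·11}·(-1)^-1·(+1)^-2 = -1.
Ram(-641886, -289478) = {2, 7, 23, ∞}; no ℚ_2-point on the conic.

[2, 7, 23, inf]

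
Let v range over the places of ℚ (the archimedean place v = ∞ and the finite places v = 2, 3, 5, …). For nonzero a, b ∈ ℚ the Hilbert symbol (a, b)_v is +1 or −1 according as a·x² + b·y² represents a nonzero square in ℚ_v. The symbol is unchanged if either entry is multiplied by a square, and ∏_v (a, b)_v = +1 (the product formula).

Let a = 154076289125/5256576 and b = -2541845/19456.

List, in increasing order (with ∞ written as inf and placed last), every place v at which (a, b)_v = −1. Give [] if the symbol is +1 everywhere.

(a, b) ≡ (106590, -95) mod (ℚ^×)²; places V = {2, 3, 5, 11, 13, 17, 19, 23, 31, ∞}.
(a,b)_19: α=3, u≡1; β=-1, v≡3 (mod 19); (1|19)=+1, (3|19)=-1; sign (−1)^1·+1^-1·-1^3 = +1.
(a,b)_5: α=3, u≡3; β=1, v≡1 (mod 5); (3|5)=-1, (1|5)=+1; sign (−1)^0·-1^1·+1^3 = -1.
(a,b)_13: α=-2, u≡12; β=0, v≡4 (mod 13); (12|13)=+1, (4|13)=+1; sign (−1)^0·+1^0·+1^-2 = +1.
(a,b)_2: α=-7, β=-10; u≡7, v≡1 (mod 8); ε(u)ε(v)=1·0, αω(v)=-7·0, βω(u)=-10·0; sum ≡ 0  ⇒  +1.
(a,b)_3: α=-5, u≡1; β=0, v≡1 (mod 3); (1|3)=+1, (1|3)=+1; sign (−1)^0·+1^0·+1^-5 = +1.
(a,b)_11: α=1, u≡8; β=0, v≡3 (mod 11); (8|11)=-1, (3|11)=+1; sign (−1)^0·-1^0·+1^1 = +1.
(a,b)_23: α=0, u≡12; β=2, v≡22 (mod 23); (12|23)=+1, (22|23)=-1; sign (−1)^0·+1^2·-1^0 = +1.
(a,b)_∞: sgn(106590)=+, sgn(-95)=−, so +1.
(a,b)_31: α=2, u≡23; β=2, v≡6 (mod 31); (23|31)=-1, (6|31)=-1; sign (−1)^0·-1^2·-1^2 = +1.
(a,b)_17: α=1, u≡10; β=0, v≡10 (mod 17); (10|17)=-1, (10|17)=-1; sign (−1)^0·-1^0·-1^1 = -1.
(106590, -95 / ℚ) ramifies at {5, 17}: a division algebra.

[5, 17]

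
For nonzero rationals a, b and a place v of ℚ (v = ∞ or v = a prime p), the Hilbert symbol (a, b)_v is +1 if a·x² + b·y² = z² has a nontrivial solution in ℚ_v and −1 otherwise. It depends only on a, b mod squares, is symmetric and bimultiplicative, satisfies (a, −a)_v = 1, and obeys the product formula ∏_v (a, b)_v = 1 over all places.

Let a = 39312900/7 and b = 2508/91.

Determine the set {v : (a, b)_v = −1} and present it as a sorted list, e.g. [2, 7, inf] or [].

[11, 13]

(a, b) ≡ (7, 57057) mod (ℚ^×)²; places V = {2, 3, 5, 7, 11, 13, 19, ∞}.
(a,b)_19: α=2, u≡7; β=1, v≡5 (mod 19); (7|19)=+1, (5|19)=+1; sign (−1)^0·+1^1·+1^2 = +1.
(a,b)_11: α=2, u≡10; β=1, v≡10 (mod 11); (10|11)=-1, (10|11)=-1; sign (−1)^0·-1^1·-1^2 = -1.
(a,b)_3: α=2, u≡1; β=1, v≡2 (mod 3); (1|3)=+1, (2|3)=-1; sign (−1)^0·+1^1·-1^2 = +1.
(a,b)_∞: sgn(7)=+, sgn(57057)=+, so +1.
(a,b)_13: α=0, u≡6; β=-1, v≡11 (mod 13); (6|13)=-1, (11|13)=-1; sign (−1)^0·-1^-1·-1^0 = -1.
(a,b)_5: α=2, u≡3; β=0, v≡3 (mod 5); (3|5)=-1, (3|5)=-1; sign (−1)^0·-1^0·-1^2 = +1.
(a,b)_2: α=2, β=2; u≡7, v≡1 (mod 8); ε(u)ε(v)=1·0, αω(v)=2·0, βω(u)=2·0; sum ≡ 0  ⇒  +1.
(a,b)_7: α=-1, u≡4; β=-1, v≡5 (mod 7); (4|7)=+1, (5|7)=-1; sign (−1)^1·+1^-1·-1^-1 = +1.
(7, 57057 / ℚ) ramifies at {11, 13}: a division algebra.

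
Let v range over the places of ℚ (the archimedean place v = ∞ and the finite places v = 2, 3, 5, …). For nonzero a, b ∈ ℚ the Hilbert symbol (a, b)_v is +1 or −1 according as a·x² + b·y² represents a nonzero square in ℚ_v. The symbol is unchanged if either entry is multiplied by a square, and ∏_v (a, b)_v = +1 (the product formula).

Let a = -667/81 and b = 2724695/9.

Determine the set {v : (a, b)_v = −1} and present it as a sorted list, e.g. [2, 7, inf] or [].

(a, b) ≡ (-667, 2724695) mod (ℚ^×)²; places V = {2, 3, 5, 19, 23, 29, 43, ∞}.
(a,b)_23: α=1, u≡11; β=1, v≡17 (mod 23); (11|23)=-1, (17|23)=-1; sign (−1)^1·-1^1·-1^1 = -1.
(a,b)_2: α=0, β=0; u≡5, v≡7 (mod 8); ε(u)ε(v)=0·1, αω(v)=0·0, βω(u)=0·1; sum ≡ 0  ⇒  +1.
(a,b)_43: α=0, u≡13; β=1, v≡22 (mod 43); (13|43)=+1, (22|43)=-1; sign (−1)^0·+1^1·-1^0 = +1.
(a,b)_19: α=0, u≡11; β=1, v≡14 (mod 19); (11|19)=+1, (14|19)=-1; sign (−1)^0·+1^1·-1^0 = +1.
(a,b)_3: α=-4, u≡2; β=-2, v≡2 (mod 3); (2|3)=-1, (2|3)=-1; sign (−1)^0·-1^-2·-1^-4 = +1.
(a,b)_29: α=1, u≡28; β=1, v≡22 (mod 29); (28|29)=+1, (22|29)=+1; sign (−1)^0·+1^1·+1^1 = +1.
(a,b)_∞: sgn(-667)=−, sgn(2724695)=+, so +1.
(a,b)_5: α=0, u≡3; β=1, v≡1 (mod 5); (3|5)=-1, (1|5)=+1; sign (−1)^0·-1^1·+1^0 = -1.
(-667, 2724695 / ℚ) ramifies at {5, 23}: a division algebra.

[5, 23]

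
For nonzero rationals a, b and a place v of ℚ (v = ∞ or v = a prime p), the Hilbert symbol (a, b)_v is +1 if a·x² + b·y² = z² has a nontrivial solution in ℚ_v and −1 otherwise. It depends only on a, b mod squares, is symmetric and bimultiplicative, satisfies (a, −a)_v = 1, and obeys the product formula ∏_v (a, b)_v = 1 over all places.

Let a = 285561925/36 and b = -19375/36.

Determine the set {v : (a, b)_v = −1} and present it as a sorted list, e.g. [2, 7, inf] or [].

[11, 43]

(a, b) ≡ (11422477, -31) mod (ℚ^×)²; places V = {2, 3, 5, 11, 19, 31, 41, 43, ∞}.
(a,b)_11: α=1, u≡7; β=0, v≡6 (mod 11); (7|11)=-1, (6|11)=-1; sign (−1)^0·-1^0·-1^1 = -1.
(a,b)_∞: sgn(11422477)=+, sgn(-31)=−, so +1.
(a,b)_5: α=2, u≡2; β=4, v≡4 (mod 5); (2|5)=-1, (4|5)=+1; sign (−1)^0·-1^4·+1^2 = +1.
(a,b)_3: α=-2, u≡1; β=-2, v≡2 (mod 3); (1|3)=+1, (2|3)=-1; sign (−1)^0·+1^-2·-1^-2 = +1.
(a,b)_43: α=1, u≡29; β=0, v≡22 (mod 43); (29|43)=-1, (22|43)=-1; sign (−1)^0·-1^0·-1^1 = -1.
(a,b)_19: α=1, u≡7; β=0, v≡7 (mod 19); (7|19)=+1, (7|19)=+1; sign (−1)^0·+1^0·+1^1 = +1.
(a,b)_31: α=1, u≡5; β=1, v≡30 (mod 31); (5|31)=+1, (30|31)=-1; sign (−1)^1·+1^1·-1^1 = +1.
(a,b)_41: α=1, u≡31; β=0, v≡21 (mod 41); (31|41)=+1, (21|41)=+1; sign (−1)^0·+1^0·+1^1 = +1.
(a,b)_2: α=-2, β=-2; u≡5, v≡1 (mod 8); ε(u)ε(v)=0·0, αω(v)=-2·0, βω(u)=-2·1; sum ≡ 0  ⇒  +1.
|Ram(11422477, -31)| = 2, even; anisotropic at {11, 43}.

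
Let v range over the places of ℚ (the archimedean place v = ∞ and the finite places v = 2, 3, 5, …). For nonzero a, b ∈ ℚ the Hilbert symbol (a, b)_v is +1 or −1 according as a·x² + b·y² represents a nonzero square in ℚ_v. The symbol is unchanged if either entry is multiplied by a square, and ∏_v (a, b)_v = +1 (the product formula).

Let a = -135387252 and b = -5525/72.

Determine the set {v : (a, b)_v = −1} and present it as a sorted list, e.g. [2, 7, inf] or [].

[7, inf]

Mod squares: a ≡ -77, b ≡ -442. Check v ∈ {∞, 2, 3, 5, 7, 11, 13, 17}.
v=11: a=11^1·(≡1), b=11^0·(≡5) mod 11; (1|11)=+1, (5|11)=+1; (−1)^{1·0·5}·(+1)^0·(+1)^1 = +1.
v=5: a=5^0·(≡3), b=5^2·(≡2) mod 5; (3|5)=-1, (2|5)=-1; (−1)^{0·2·2}·(-1)^2·(-1)^0 = +1.
v=2: v_2(a)=2, v_2(b)=-3; units ≡ 3, 3 (mod 8); ε·ε+αω+βω = 1·1+2·1+-3·1 ≡ 0  ⇒  (a,b)_2 = +1.
v=3: a=3^2·(≡1), b=3^-2·(≡2) mod 3; (1|3)=+1, (2|3)=-1; (−1)^{2·-2·1}·(+1)^-2·(-1)^2 = +1.
v=∞: -77 < 0 and -442 < 0  ⇒  (a,b)_∞ = -1.
v=17: a=17^2·(≡1), b=17^1·(≡8) mod 17; (1|17)=+1, (8|17)=+1; (−1)^{2·1·8}·(+1)^1·(+1)^2 = +1.
v=7: a=7^1·(≡6), b=7^0·(≡6) mod 7; (6|7)=-1, (6|7)=-1; (−1)^{1·0·3}·(-1)^0·(-1)^1 = -1.
v=13: a=13^2·(≡4), b=13^1·(≡8) mod 13; (4|13)=+1, (8|13)=-1; (−1)^{2·1·6}·(+1)^1·(-1)^2 = +1.
|Ram(-77, -442)| = 2, even; anisotropic at {7, ∞}.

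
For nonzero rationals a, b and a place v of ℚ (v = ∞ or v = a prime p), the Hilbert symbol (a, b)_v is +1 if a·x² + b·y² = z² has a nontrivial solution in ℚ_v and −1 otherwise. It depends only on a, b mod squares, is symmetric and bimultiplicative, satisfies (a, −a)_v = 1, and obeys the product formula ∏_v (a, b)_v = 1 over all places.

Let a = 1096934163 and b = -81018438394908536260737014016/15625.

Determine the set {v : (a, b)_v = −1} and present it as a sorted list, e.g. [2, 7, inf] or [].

(a, b) ≡ (390507, -4929) mod (ℚ^×)²; places V = {2, 3, 5, 7, 11, 13, 17, 19, 31, 53, ∞}.
(a,b)_2: α=0, β=8; u≡3, v≡7 (mod 8); ε(u)ε(v)=1·1, αω(v)=0·0, βω(u)=8·1; sum ≡ 1  ⇒  -1.
(a,b)_31: α=1, u≡23; β=3, v≡11 (mod 31); (23|31)=-1, (11|31)=-1; sign (−1)^1·-1^3·-1^1 = -1.
(a,b)_19: α=1, u≡15; β=2, v≡9 (mod 19); (15|19)=-1, (9|19)=+1; sign (−1)^0·-1^2·+1^1 = +1.
(a,b)_∞: sgn(390507)=+, sgn(-4929)=−, so +1.
(a,b)_5: α=0, u≡3; β=-6, v≡4 (mod 5); (3|5)=-1, (4|5)=+1; sign (−1)^0·-1^-6·+1^0 = +1.
(a,b)_3: α=1, u≡2; β=5, v≡1 (mod 3); (2|3)=-1, (1|3)=+1; sign (−1)^1·-1^5·+1^1 = +1.
(a,b)_17: α=1, u≡16; β=2, v≡16 (mod 17); (16|17)=+1, (16|17)=+1; sign (−1)^0·+1^2·+1^1 = +1.
(a,b)_13: α=1, u≡9; β=2, v≡5 (mod 13); (9|13)=+1, (5|13)=-1; sign (−1)^0·+1^2·-1^1 = -1.
(a,b)_11: α=0, u≡6; β=2, v≡7 (mod 11); (6|11)=-1, (7|11)=-1; sign (−1)^0·-1^2·-1^0 = +1.
(a,b)_7: α=0, u≡3; β=2, v≡3 (mod 7); (3|7)=-1, (3|7)=-1; sign (−1)^0·-1^2·-1^0 = +1.
(a,b)_53: α=2, u≡3; β=5, v≡7 (mod 53); (3|53)=-1, (7|53)=+1; sign (−1)^0·-1^5·+1^2 = -1.
|Ram(390507, -4929)| = 4, even; anisotropic at {2, 13, 31, 53}.

[2, 13, 31, 53]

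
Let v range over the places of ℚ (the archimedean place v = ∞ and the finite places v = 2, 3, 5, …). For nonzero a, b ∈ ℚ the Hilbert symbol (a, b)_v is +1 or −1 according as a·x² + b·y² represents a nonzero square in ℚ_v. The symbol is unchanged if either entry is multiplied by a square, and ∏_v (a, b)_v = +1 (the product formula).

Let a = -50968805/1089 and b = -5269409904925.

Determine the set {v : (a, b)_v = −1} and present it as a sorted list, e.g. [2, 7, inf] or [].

Mod squares: a ≡ -60605, b ≡ -493. Check v ∈ {∞, 2, 3, 5, 11, 17, 23, 29, 31}.
v=31: a=31^1·(≡29), b=31^2·(≡11) mod 31; (29|31)=-1, (11|31)=-1; (−1)^{1·2·15}·(-1)^2·(-1)^1 = -1.
v=17: a=17^1·(≡6), b=17^1·(≡14) mod 17; (6|17)=-1, (14|17)=-1; (−1)^{1·1·8}·(-1)^1·(-1)^1 = +1.
v=3: a=3^-2·(≡1), b=3^0·(≡2) mod 3; (1|3)=+1, (2|3)=-1; (−1)^{-2·0·1}·(+1)^0·(-1)^-2 = +1.
v=∞: -60605 < 0 and -493 < 0  ⇒  (a,b)_∞ = -1.
v=5: a=5^1·(≡1), b=5^2·(≡3) mod 5; (1|5)=+1, (3|5)=-1; (−1)^{1·2·2}·(+1)^2·(-1)^1 = -1.
v=2: v_2(a)=0, v_2(b)=0; units ≡ 3, 3 (mod 8); ε·ε+αω+βω = 1·1+0·1+0·1 ≡ 1  ⇒  (a,b)_2 = -1.
v=23: a=23^1·(≡22), b=23^2·(≡12) mod 23; (22|23)=-1, (12|23)=+1; (−1)^{1·2·11}·(-1)^2·(+1)^1 = +1.
v=29: a=29^2·(≡13), b=29^3·(≡19) mod 29; (13|29)=+1, (19|29)=-1; (−1)^{2·3·14}·(+1)^3·(-1)^2 = +1.
v=11: a=11^-2·(≡4), b=11^0·(≡10) mod 11; (4|11)=+1, (10|11)=-1; (−1)^{-2·0·5}·(+1)^0·(-1)^-2 = +1.
|Ram(-60605, -493)| = 4, even; anisotropic at {2, 5, 31, ∞}.

[2, 5, 31, inf]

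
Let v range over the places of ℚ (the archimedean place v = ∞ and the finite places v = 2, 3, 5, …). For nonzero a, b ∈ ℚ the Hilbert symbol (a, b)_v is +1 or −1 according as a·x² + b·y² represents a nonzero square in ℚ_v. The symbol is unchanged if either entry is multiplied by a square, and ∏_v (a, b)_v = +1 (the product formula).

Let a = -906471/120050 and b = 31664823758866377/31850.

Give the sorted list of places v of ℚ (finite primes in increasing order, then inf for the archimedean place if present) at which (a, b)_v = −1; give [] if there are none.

[2, 23]

Mod squares: a ≡ -62, b ≡ 760058. Check v ∈ {∞, 2, 3, 5, 7, 13, 19, 23, 31, 41}.
v=19: a=19^2·(≡2), b=19^4·(≡11) mod 19; (2|19)=-1, (11|19)=+1; (−1)^{2·4·9}·(-1)^4·(+1)^2 = +1.
v=41: a=41^0·(≡40), b=41^1·(≡30) mod 41; (40|41)=+1, (30|41)=-1; (−1)^{0·1·20}·(+1)^1·(-1)^0 = +1.
v=3: a=3^4·(≡1), b=3^2·(≡2) mod 3; (1|3)=+1, (2|3)=-1; (−1)^{4·2·1}·(+1)^2·(-1)^4 = +1.
v=∞: -62 < 0 and 760058 > 0  ⇒  (a,b)_∞ = +1.
v=7: a=7^-4·(≡1), b=7^-2·(≡5) mod 7; (1|7)=+1, (5|7)=-1; (−1)^{-4·-2·3}·(+1)^-2·(-1)^-4 = +1.
v=13: a=13^0·(≡4), b=13^-1·(≡11) mod 13; (4|13)=+1, (11|13)=-1; (−1)^{0·-1·6}·(+1)^-1·(-1)^0 = +1.
v=5: a=5^-2·(≡2), b=5^-2·(≡3) mod 5; (2|5)=-1, (3|5)=-1; (−1)^{-2·-2·2}·(-1)^-2·(-1)^-2 = +1.
v=2: v_2(a)=-1, v_2(b)=-1; units ≡ 1, 5 (mod 8); ε·ε+αω+βω = 0·0+-1·1+-1·0 ≡ 1  ⇒  (a,b)_2 = -1.
v=31: a=31^1·(≡3), b=31^5·(≡4) mod 31; (3|31)=-1, (4|31)=+1; (−1)^{1·5·15}·(-1)^5·(+1)^1 = +1.
v=23: a=23^0·(≡11), b=23^1·(≡18) mod 23; (11|23)=-1, (18|23)=+1; (−1)^{0·1·11}·(-1)^1·(+1)^0 = -1.
|Ram(-62, 760058)| = 2, even; anisotropic at {2, 23}.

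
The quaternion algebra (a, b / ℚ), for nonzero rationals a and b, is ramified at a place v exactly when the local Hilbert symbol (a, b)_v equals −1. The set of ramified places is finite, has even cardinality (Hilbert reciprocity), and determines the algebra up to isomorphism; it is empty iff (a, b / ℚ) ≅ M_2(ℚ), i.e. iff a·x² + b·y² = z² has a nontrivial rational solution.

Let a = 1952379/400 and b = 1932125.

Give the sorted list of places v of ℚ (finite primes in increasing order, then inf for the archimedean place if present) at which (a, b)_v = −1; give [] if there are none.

Mod squares: a ≡ 216931, b ≡ 77285. Check v ∈ {∞, 2, 3, 5, 11, 13, 29, 37, 41}.
v=37: a=37^1·(≡31), b=37^0·(≡22) mod 37; (31|37)=-1, (22|37)=-1; (−1)^{1·0·18}·(-1)^0·(-1)^1 = -1.
v=29: a=29^0·(≡27), b=29^1·(≡12) mod 29; (27|29)=-1, (12|29)=-1; (−1)^{0·1·14}·(-1)^1·(-1)^0 = -1.
v=3: a=3^2·(≡1), b=3^0·(≡2) mod 3; (1|3)=+1, (2|3)=-1; (−1)^{2·0·1}·(+1)^0·(-1)^2 = +1.
v=11: a=11^1·(≡1), b=11^0·(≡8) mod 11; (1|11)=+1, (8|11)=-1; (−1)^{1·0·5}·(+1)^0·(-1)^1 = -1.
v=2: v_2(a)=-4, v_2(b)=0; units ≡ 3, 5 (mod 8); ε·ε+αω+βω = 1·0+-4·1+0·1 ≡ 0  ⇒  (a,b)_2 = +1.
v=5: a=5^-2·(≡4), b=5^3·(≡2) mod 5; (4|5)=+1, (2|5)=-1; (−1)^{-2·3·2}·(+1)^3·(-1)^-2 = +1.
v=41: a=41^1·(≡31), b=41^1·(≡16) mod 41; (31|41)=+1, (16|41)=+1; (−1)^{1·1·20}·(+1)^1·(+1)^1 = +1.
v=13: a=13^1·(≡2), b=13^1·(≡9) mod 13; (2|13)=-1, (9|13)=+1; (−1)^{1·1·6}·(-1)^1·(+1)^1 = -1.
v=∞: 216931 > 0 and 77285 > 0  ⇒  (a,b)_∞ = +1.
(216931, 77285 / ℚ) ramifies at {11, 13, 29, 37}: a division algebra.

[11, 13, 29, 37]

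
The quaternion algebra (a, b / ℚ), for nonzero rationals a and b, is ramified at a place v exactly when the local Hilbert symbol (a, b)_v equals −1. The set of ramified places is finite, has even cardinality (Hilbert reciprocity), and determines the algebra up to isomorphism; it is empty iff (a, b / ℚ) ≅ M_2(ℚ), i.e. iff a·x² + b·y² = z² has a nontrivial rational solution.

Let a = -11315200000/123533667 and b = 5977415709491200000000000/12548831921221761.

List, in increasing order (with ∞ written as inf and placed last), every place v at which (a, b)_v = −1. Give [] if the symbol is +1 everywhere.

[5, 17]

Mod squares: a ≡ -3315, b ≡ 1105. Check v ∈ {∞, 2, 3, 5, 11, 13, 17, 23, 31}.
v=2: v_2(a)=14, v_2(b)=26; units ≡ 5, 1 (mod 8); ε·ε+αω+βω = 0·0+14·0+26·1 ≡ 0  ⇒  (a,b)_2 = +1.
v=∞: -3315 < 0 and 1105 > 0  ⇒  (a,b)_∞ = +1.
v=11: a=11^0·(≡7), b=11^-2·(≡4) mod 11; (7|11)=-1, (4|11)=+1; (−1)^{0·-2·5}·(-1)^-2·(+1)^0 = +1.
v=5: a=5^5·(≡3), b=5^11·(≡1) mod 5; (3|5)=-1, (1|5)=+1; (−1)^{5·11·2}·(-1)^11·(+1)^5 = -1.
v=23: a=23^-2·(≡15), b=23^-6·(≡8) mod 23; (15|23)=-1, (8|23)=+1; (−1)^{-2·-6·11}·(-1)^-6·(+1)^-2 = +1.
v=3: a=3^-5·(≡2), b=3^-6·(≡1) mod 3; (2|3)=-1, (1|3)=+1; (−1)^{-5·-6·1}·(-1)^-6·(+1)^-5 = +1.
v=17: a=17^1·(≡13), b=17^3·(≡11) mod 17; (13|17)=+1, (11|17)=-1; (−1)^{1·3·8}·(+1)^3·(-1)^1 = -1.
v=31: a=31^-2·(≡5), b=31^-2·(≡28) mod 31; (5|31)=+1, (28|31)=+1; (−1)^{-2·-2·15}·(+1)^-2·(+1)^-2 = +1.
v=13: a=13^1·(≡5), b=13^5·(≡8) mod 13; (5|13)=-1, (8|13)=-1; (−1)^{1·5·6}·(-1)^5·(-1)^1 = +1.
Ram(-3315, 1105) = {5, 17}; no ℚ_5-point on the conic.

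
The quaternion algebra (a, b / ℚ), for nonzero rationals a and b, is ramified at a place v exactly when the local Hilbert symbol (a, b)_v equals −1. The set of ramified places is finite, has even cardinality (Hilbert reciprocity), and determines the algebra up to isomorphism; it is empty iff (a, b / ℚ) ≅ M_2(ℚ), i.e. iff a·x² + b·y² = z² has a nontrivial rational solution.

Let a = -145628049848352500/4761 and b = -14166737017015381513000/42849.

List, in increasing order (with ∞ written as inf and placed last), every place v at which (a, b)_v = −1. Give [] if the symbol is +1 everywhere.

[17, inf]

Mod squares: a ≡ -29, b ≡ -117130. Check v ∈ {∞, 2, 3, 5, 11, 13, 17, 23, 29, 53}.
v=11: a=11^4·(≡9), b=11^6·(≡3) mod 11; (9|11)=+1, (3|11)=+1; (−1)^{4·6·5}·(+1)^6·(+1)^4 = +1.
v=29: a=29^1·(≡20), b=29^2·(≡22) mod 29; (20|29)=+1, (22|29)=+1; (−1)^{1·2·14}·(+1)^2·(+1)^1 = +1.
v=17: a=17^2·(≡5), b=17^3·(≡3) mod 17; (5|17)=-1, (3|17)=-1; (−1)^{2·3·8}·(-1)^3·(-1)^2 = -1.
v=23: a=23^-2·(≡22), b=23^-2·(≡8) mod 23; (22|23)=-1, (8|23)=+1; (−1)^{-2·-2·11}·(-1)^-2·(+1)^-2 = +1.
v=5: a=5^4·(≡1), b=5^3·(≡4) mod 5; (1|5)=+1, (4|5)=+1; (−1)^{4·3·2}·(+1)^3·(+1)^4 = +1.
v=∞: -29 < 0 and -117130 < 0  ⇒  (a,b)_∞ = -1.
v=2: v_2(a)=2, v_2(b)=3; units ≡ 3, 3 (mod 8); ε·ε+αω+βω = 1·1+2·1+3·1 ≡ 0  ⇒  (a,b)_2 = +1.
v=53: a=53^2·(≡9), b=53^3·(≡40) mod 53; (9|53)=+1, (40|53)=+1; (−1)^{2·3·26}·(+1)^3·(+1)^2 = +1.
v=3: a=3^-2·(≡1), b=3^-4·(≡2) mod 3; (1|3)=+1, (2|3)=-1; (−1)^{-2·-4·1}·(+1)^-4·(-1)^-2 = +1.
v=13: a=13^2·(≡3), b=13^1·(≡9) mod 13; (3|13)=+1, (9|13)=+1; (−1)^{2·1·6}·(+1)^1·(+1)^2 = +1.
|Ram(-29, -117130)| = 2, even; anisotropic at {17, ∞}.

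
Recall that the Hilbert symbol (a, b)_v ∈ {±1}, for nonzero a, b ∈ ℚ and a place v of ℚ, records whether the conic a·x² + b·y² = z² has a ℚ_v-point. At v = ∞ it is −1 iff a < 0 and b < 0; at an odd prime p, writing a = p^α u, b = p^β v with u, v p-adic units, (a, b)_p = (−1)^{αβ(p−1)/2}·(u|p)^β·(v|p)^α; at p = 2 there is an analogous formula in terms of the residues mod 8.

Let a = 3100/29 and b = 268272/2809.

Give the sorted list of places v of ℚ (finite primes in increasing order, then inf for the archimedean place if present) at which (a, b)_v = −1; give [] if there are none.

[2, 31]

(a, b) ≡ (899, 23) mod (ℚ^×)²; places V = {2, 3, 5, 23, 29, 31, 53, ∞}.
(a,b)_53: α=0, u≡21; β=-2, v≡39 (mod 53); (21|53)=-1, (39|53)=-1; sign (−1)^0·-1^-2·-1^0 = +1.
(a,b)_23: α=0, u≡3; β=1, v≡1 (mod 23); (3|23)=+1, (1|23)=+1; sign (−1)^0·+1^1·+1^0 = +1.
(a,b)_3: α=0, u≡2; β=6, v≡2 (mod 3); (2|3)=-1, (2|3)=-1; sign (−1)^0·-1^6·-1^0 = +1.
(a,b)_31: α=1, u≡12; β=0, v≡26 (mod 31); (12|31)=-1, (26|31)=-1; sign (−1)^0·-1^0·-1^1 = -1.
(a,b)_2: α=2, β=4; u≡3, v≡7 (mod 8); ε(u)ε(v)=1·1, αω(v)=2·0, βω(u)=4·1; sum ≡ 1  ⇒  -1.
(a,b)_29: α=-1, u≡26; β=0, v≡9 (mod 29); (26|29)=-1, (9|29)=+1; sign (−1)^0·-1^0·+1^-1 = +1.
(a,b)_5: α=2, u≡1; β=0, v≡3 (mod 5); (1|5)=+1, (3|5)=-1; sign (−1)^0·+1^0·-1^2 = +1.
(a,b)_∞: sgn(899)=+, sgn(23)=+, so +1.
|Ram(899, 23)| = 2, even; anisotropic at {2, 31}.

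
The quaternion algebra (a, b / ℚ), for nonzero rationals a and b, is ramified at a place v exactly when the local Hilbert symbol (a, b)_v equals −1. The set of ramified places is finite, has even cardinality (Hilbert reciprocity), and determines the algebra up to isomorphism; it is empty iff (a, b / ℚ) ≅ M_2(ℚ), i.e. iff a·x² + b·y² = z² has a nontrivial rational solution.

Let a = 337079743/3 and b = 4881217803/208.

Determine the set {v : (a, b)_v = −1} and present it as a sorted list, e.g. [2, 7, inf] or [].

[7, 13]

(a, b) ≡ (69069, 6279) mod (ℚ^×)²; places V = {2, 3, 7, 11, 13, 17, 23, ∞}.
(a,b)_∞: sgn(69069)=+, sgn(6279)=+, so +1.
(a,b)_23: α=1, u≡6; β=1, v≡19 (mod 23); (6|23)=+1, (19|23)=-1; sign (−1)^1·+1^1·-1^1 = +1.
(a,b)_17: α=0, u≡1; β=4, v≡12 (mod 17); (1|17)=+1, (12|17)=-1; sign (−1)^0·+1^4·-1^0 = +1.
(a,b)_7: α=1, u≡1; β=1, v≡4 (mod 7); (1|7)=+1, (4|7)=+1; sign (−1)^1·+1^1·+1^1 = -1.
(a,b)_11: α=5, u≡1; β=2, v≡9 (mod 11); (1|11)=+1, (9|11)=+1; sign (−1)^0·+1^2·+1^5 = +1.
(a,b)_13: α=1, u≡3; β=-1, v≡11 (mod 13); (3|13)=+1, (11|13)=-1; sign (−1)^0·+1^-1·-1^1 = -1.
(a,b)_2: α=0, β=-4; u≡5, v≡7 (mod 8); ε(u)ε(v)=0·1, αω(v)=0·0, βω(u)=-4·1; sum ≡ 0  ⇒  +1.
(a,b)_3: α=-1, u≡1; β=1, v≡2 (mod 3); (1|3)=+1, (2|3)=-1; sign (−1)^1·+1^1·-1^-1 = +1.
|Ram(69069, 6279)| = 2, even; anisotropic at {7, 13}.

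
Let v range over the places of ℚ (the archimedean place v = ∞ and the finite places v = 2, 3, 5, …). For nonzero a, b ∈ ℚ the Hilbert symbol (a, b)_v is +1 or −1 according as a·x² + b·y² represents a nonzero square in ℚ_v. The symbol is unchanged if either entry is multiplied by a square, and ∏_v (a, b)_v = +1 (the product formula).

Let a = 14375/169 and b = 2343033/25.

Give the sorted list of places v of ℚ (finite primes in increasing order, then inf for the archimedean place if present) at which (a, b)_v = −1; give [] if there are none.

[3, 23]

Mod squares: a ≡ 23, b ≡ 5313. Check v ∈ {∞, 2, 3, 5, 7, 11, 13, 23}.
v=13: a=13^-2·(≡10), b=13^0·(≡9) mod 13; (10|13)=+1, (9|13)=+1; (−1)^{-2·0·6}·(+1)^0·(+1)^-2 = +1.
v=2: v_2(a)=0, v_2(b)=0; units ≡ 7, 1 (mod 8); ε·ε+αω+βω = 1·0+0·0+0·0 ≡ 0  ⇒  (a,b)_2 = +1.
v=11: a=11^0·(≡5), b=11^1·(≡7) mod 11; (5|11)=+1, (7|11)=-1; (−1)^{0·1·5}·(+1)^1·(-1)^0 = +1.
v=5: a=5^4·(≡2), b=5^-2·(≡3) mod 5; (2|5)=-1, (3|5)=-1; (−1)^{4·-2·2}·(-1)^-2·(-1)^4 = +1.
v=7: a=7^0·(≡4), b=7^3·(≡5) mod 7; (4|7)=+1, (5|7)=-1; (−1)^{0·3·3}·(+1)^3·(-1)^0 = +1.
v=∞: 23 > 0 and 5313 > 0  ⇒  (a,b)_∞ = +1.
v=23: a=23^1·(≡12), b=23^1·(≡2) mod 23; (12|23)=+1, (2|23)=+1; (−1)^{1·1·11}·(+1)^1·(+1)^1 = -1.
v=3: a=3^0·(≡2), b=3^3·(≡1) mod 3; (2|3)=-1, (1|3)=+1; (−1)^{0·3·1}·(-1)^3·(+1)^0 = -1.
|Ram(23, 5313)| = 2, even; anisotropic at {3, 23}.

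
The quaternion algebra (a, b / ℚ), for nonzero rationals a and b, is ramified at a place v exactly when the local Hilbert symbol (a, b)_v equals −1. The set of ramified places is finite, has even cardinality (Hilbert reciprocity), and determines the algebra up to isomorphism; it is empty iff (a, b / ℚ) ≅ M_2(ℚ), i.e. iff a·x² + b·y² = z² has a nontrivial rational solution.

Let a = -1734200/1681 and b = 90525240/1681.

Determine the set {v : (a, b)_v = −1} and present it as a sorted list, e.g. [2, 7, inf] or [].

[5, 13, 23, 29]

(a, b) ≡ (-17342, 2990) mod (ℚ^×)²; places V = {2, 3, 5, 13, 23, 29, 41, ∞}.
(a,b)_2: α=3, β=3; u≡1, v≡7 (mod 8); ε(u)ε(v)=0·1, αω(v)=3·0, βω(u)=3·0; sum ≡ 0  ⇒  +1.
(a,b)_∞: sgn(-17342)=−, sgn(2990)=+, so +1.
(a,b)_29: α=1, u≡2; β=2, v≡8 (mod 29); (2|29)=-1, (8|29)=-1; sign (−1)^0·-1^2·-1^1 = -1.
(a,b)_23: α=1, u≡20; β=1, v≡14 (mod 23); (20|23)=-1, (14|23)=-1; sign (−1)^1·-1^1·-1^1 = -1.
(a,b)_5: α=2, u≡2; β=1, v≡3 (mod 5); (2|5)=-1, (3|5)=-1; sign (−1)^0·-1^1·-1^2 = -1.
(a,b)_13: α=1, u≡8; β=1, v≡1 (mod 13); (8|13)=-1, (1|13)=+1; sign (−1)^0·-1^1·+1^1 = -1.
(a,b)_3: α=0, u≡1; β=2, v≡2 (mod 3); (1|3)=+1, (2|3)=-1; sign (−1)^0·+1^2·-1^0 = +1.
(a,b)_41: α=-2, u≡18; β=-2, v≡28 (mod 41); (18|41)=+1, (28|41)=-1; sign (−1)^0·+1^-2·-1^-2 = +1.
(-17342, 2990 / ℚ) ramifies at {5, 13, 23, 29}: a division algebra.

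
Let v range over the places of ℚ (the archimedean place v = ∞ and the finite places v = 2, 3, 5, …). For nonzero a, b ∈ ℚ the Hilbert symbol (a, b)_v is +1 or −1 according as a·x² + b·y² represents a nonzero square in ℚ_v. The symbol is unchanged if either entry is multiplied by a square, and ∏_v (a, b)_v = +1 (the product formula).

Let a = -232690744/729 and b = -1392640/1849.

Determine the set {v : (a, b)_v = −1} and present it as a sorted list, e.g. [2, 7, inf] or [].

[2, 13, 17, inf]

Mod squares: a ≡ -286, b ≡ -85. Check v ∈ {∞, 2, 3, 5, 11, 13, 17, 41, 43}.
v=41: a=41^2·(≡10), b=41^0·(≡12) mod 41; (10|41)=+1, (12|41)=-1; (−1)^{2·0·20}·(+1)^0·(-1)^2 = +1.
v=13: a=13^1·(≡9), b=13^0·(≡8) mod 13; (9|13)=+1, (8|13)=-1; (−1)^{1·0·6}·(+1)^0·(-1)^1 = -1.
v=2: v_2(a)=3, v_2(b)=14; units ≡ 1, 3 (mod 8); ε·ε+αω+βω = 0·1+3·1+14·0 ≡ 1  ⇒  (a,b)_2 = -1.
v=5: a=5^0·(≡4), b=5^1·(≡3) mod 5; (4|5)=+1, (3|5)=-1; (−1)^{0·1·2}·(+1)^1·(-1)^0 = +1.
v=43: a=43^0·(≡14), b=43^-2·(≡1) mod 43; (14|43)=+1, (1|43)=+1; (−1)^{0·-2·21}·(+1)^-2·(+1)^0 = +1.
v=3: a=3^-6·(≡2), b=3^0·(≡2) mod 3; (2|3)=-1, (2|3)=-1; (−1)^{-6·0·1}·(-1)^0·(-1)^-6 = +1.
v=11: a=11^3·(≡7), b=11^0·(≡4) mod 11; (7|11)=-1, (4|11)=+1; (−1)^{3·0·5}·(-1)^0·(+1)^3 = +1.
v=17: a=17^0·(≡7), b=17^1·(≡12) mod 17; (7|17)=-1, (12|17)=-1; (−1)^{0·1·8}·(-1)^1·(-1)^0 = -1.
v=∞: -286 < 0 and -85 < 0  ⇒  (a,b)_∞ = -1.
|Ram(-286, -85)| = 4, even; anisotropic at {2, 13, 17, ∞}.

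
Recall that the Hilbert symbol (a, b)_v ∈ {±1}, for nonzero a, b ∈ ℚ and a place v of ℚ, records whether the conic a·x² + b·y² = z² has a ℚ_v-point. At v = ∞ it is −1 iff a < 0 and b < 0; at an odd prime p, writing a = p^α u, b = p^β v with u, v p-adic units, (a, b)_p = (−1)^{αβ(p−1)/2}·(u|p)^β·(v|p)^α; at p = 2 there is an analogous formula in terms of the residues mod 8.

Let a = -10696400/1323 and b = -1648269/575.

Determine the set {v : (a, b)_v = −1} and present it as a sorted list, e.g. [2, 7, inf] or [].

[3, 17, 19, inf]

(a, b) ≡ (-663, -52003) mod (ℚ^×)²; places V = {2, 3, 5, 7, 11, 13, 17, 19, 23, ∞}.
(a,b)_2: α=4, β=0; u≡1, v≡5 (mod 8); ε(u)ε(v)=0·0, αω(v)=4·1, βω(u)=0·0; sum ≡ 0  ⇒  +1.
(a,b)_17: α=1, u≡10; β=1, v≡2 (mod 17); (10|17)=-1, (2|17)=+1; sign (−1)^0·-1^1·+1^1 = -1.
(a,b)_7: α=-2, u≡1; β=1, v≡6 (mod 7); (1|7)=+1, (6|7)=-1; sign (−1)^0·+1^1·-1^-2 = +1.
(a,b)_23: α=0, u≡6; β=-1, v≡13 (mod 23); (6|23)=+1, (13|23)=+1; sign (−1)^0·+1^-1·+1^0 = +1.
(a,b)_3: α=-3, u≡1; β=6, v≡2 (mod 3); (1|3)=+1, (2|3)=-1; sign (−1)^0·+1^6·-1^-3 = -1.
(a,b)_5: α=2, u≡3; β=-2, v≡2 (mod 5); (3|5)=-1, (2|5)=-1; sign (−1)^0·-1^-2·-1^2 = +1.
(a,b)_13: α=1, u≡10; β=0, v≡9 (mod 13); (10|13)=+1, (9|13)=+1; sign (−1)^0·+1^0·+1^1 = +1.
(a,b)_11: α=2, u≡6; β=0, v≡5 (mod 11); (6|11)=-1, (5|11)=+1; sign (−1)^0·-1^0·+1^2 = +1.
(a,b)_19: α=0, u≡12; β=1, v≡12 (mod 19); (12|19)=-1, (12|19)=-1; sign (−1)^0·-1^1·-1^0 = -1.
(a,b)_∞: sgn(-663)=−, sgn(-52003)=−, so -1.
(-663, -52003 / ℚ) ramifies at {3, 17, 19, ∞}: a division algebra.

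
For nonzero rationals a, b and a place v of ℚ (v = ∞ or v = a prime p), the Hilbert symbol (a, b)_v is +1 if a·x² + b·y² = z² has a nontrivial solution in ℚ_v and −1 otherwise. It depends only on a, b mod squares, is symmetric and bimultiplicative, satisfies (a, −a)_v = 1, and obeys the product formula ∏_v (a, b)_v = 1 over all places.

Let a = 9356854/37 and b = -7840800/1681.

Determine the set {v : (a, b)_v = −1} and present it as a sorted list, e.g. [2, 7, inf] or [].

(a, b) ≡ (2048542, -2) mod (ℚ^×)²; places V = {2, 3, 5, 11, 13, 19, 31, 37, 41, 47, ∞}.
(a,b)_19: α=1, u≡14; β=0, v≡7 (mod 19); (14|19)=-1, (7|19)=+1; sign (−1)^0·-1^0·+1^1 = +1.
(a,b)_41: α=0, u≡21; β=-2, v≡40 (mod 41); (21|41)=+1, (40|41)=+1; sign (−1)^0·+1^-2·+1^0 = +1.
(a,b)_13: α=2, u≡7; β=0, v≡5 (mod 13); (7|13)=-1, (5|13)=-1; sign (−1)^0·-1^0·-1^2 = +1.
(a,b)_3: α=0, u≡1; β=4, v≡1 (mod 3); (1|3)=+1, (1|3)=+1; sign (−1)^0·+1^4·+1^0 = +1.
(a,b)_2: α=1, β=5; u≡7, v≡7 (mod 8); ε(u)ε(v)=1·1, αω(v)=1·0, βω(u)=5·0; sum ≡ 1  ⇒  -1.
(a,b)_37: α=-1, u≡35; β=0, v≡15 (mod 37); (35|37)=-1, (15|37)=-1; sign (−1)^0·-1^0·-1^-1 = -1.
(a,b)_31: α=1, u≡3; β=0, v≡22 (mod 31); (3|31)=-1, (22|31)=-1; sign (−1)^0·-1^0·-1^1 = -1.
(a,b)_5: α=0, u≡2; β=2, v≡3 (mod 5); (2|5)=-1, (3|5)=-1; sign (−1)^0·-1^2·-1^0 = +1.
(a,b)_∞: sgn(2048542)=+, sgn(-2)=−, so +1.
(a,b)_11: α=0, u≡3; β=2, v≡5 (mod 11); (3|11)=+1, (5|11)=+1; sign (−1)^0·+1^2·+1^0 = +1.
(a,b)_47: α=1, u≡1; β=0, v≡45 (mod 47); (1|47)=+1, (45|47)=-1; sign (−1)^0·+1^0·-1^1 = -1.
|Ram(2048542, -2)| = 4, even; anisotropic at {2, 31, 37, 47}.

[2, 31, 37, 47]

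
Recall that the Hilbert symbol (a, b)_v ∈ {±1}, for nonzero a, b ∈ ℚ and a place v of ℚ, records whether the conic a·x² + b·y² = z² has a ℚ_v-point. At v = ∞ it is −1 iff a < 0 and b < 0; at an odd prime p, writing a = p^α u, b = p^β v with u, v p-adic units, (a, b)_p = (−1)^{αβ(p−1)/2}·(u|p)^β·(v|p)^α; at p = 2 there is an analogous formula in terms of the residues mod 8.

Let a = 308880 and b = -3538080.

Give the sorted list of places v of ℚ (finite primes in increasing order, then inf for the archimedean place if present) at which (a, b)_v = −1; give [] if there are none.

[7, 13]

(a, b) ≡ (2145, -2730) mod (ℚ^×)²; places V = {2, 3, 5, 7, 11, 13, ∞}.
(a,b)_7: α=0, u≡5; β=1, v≡2 (mod 7); (5|7)=-1, (2|7)=+1; sign (−1)^0·-1^1·+1^0 = -1.
(a,b)_3: α=3, u≡1; β=5, v≡2 (mod 3); (1|3)=+1, (2|3)=-1; sign (−1)^1·+1^5·-1^3 = +1.
(a,b)_11: α=1, u≡8; β=0, v≡4 (mod 11); (8|11)=-1, (4|11)=+1; sign (−1)^0·-1^0·+1^1 = +1.
(a,b)_∞: sgn(2145)=+, sgn(-2730)=−, so +1.
(a,b)_2: α=4, β=5; u≡1, v≡3 (mod 8); ε(u)ε(v)=0·1, αω(v)=4·1, βω(u)=5·0; sum ≡ 0  ⇒  +1.
(a,b)_5: α=1, u≡1; β=1, v≡4 (mod 5); (1|5)=+1, (4|5)=+1; sign (−1)^0·+1^1·+1^1 = +1.
(a,b)_13: α=1, u≡9; β=1, v≡8 (mod 13); (9|13)=+1, (8|13)=-1; sign (−1)^0·+1^1·-1^1 = -1.
|Ram(2145, -2730)| = 2, even; anisotropic at {7, 13}.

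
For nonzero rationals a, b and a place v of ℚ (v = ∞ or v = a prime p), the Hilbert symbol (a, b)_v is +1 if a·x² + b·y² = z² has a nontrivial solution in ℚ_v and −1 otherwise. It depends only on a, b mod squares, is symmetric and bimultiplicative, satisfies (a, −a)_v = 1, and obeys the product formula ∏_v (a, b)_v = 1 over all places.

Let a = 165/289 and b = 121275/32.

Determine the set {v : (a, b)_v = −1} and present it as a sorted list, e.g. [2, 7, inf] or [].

Mod squares: a ≡ 165, b ≡ 22. Check v ∈ {∞, 2, 3, 5, 7, 11, 17}.
v=5: a=5^1·(≡2), b=5^2·(≡3) mod 5; (2|5)=-1, (3|5)=-1; (−1)^{1·2·2}·(-1)^2·(-1)^1 = -1.
v=∞: 165 > 0 and 22 > 0  ⇒  (a,b)_∞ = +1.
v=11: a=11^1·(≡5), b=11^1·(≡8) mod 11; (5|11)=+1, (8|11)=-1; (−1)^{1·1·5}·(+1)^1·(-1)^1 = +1.
v=17: a=17^-2·(≡12), b=17^0·(≡10) mod 17; (12|17)=-1, (10|17)=-1; (−1)^{-2·0·8}·(-1)^0·(-1)^-2 = +1.
v=2: v_2(a)=0, v_2(b)=-5; units ≡ 5, 3 (mod 8); ε·ε+αω+βω = 0·1+0·1+-5·1 ≡ 1  ⇒  (a,b)_2 = -1.
v=3: a=3^1·(≡1), b=3^2·(≡1) mod 3; (1|3)=+1, (1|3)=+1; (−1)^{1·2·1}·(+1)^2·(+1)^1 = +1.
v=7: a=7^0·(≡2), b=7^2·(≡1) mod 7; (2|7)=+1, (1|7)=+1; (−1)^{0·2·3}·(+1)^2·(+1)^0 = +1.
|Ram(165, 22)| = 2, even; anisotropic at {2, 5}.

[2, 5]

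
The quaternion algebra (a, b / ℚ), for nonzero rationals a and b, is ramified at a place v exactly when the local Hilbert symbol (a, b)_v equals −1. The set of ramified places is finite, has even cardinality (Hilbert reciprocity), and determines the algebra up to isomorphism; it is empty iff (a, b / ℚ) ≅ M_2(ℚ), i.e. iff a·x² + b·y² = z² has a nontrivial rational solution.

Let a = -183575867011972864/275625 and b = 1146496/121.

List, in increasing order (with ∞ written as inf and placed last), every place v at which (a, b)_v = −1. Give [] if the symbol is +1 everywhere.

(a, b) ≡ (-717991, 106) mod (ℚ^×)²; places V = {2, 3, 5, 7, 11, 13, 17, 19, 23, 31, 53, ∞}.
(a,b)_23: α=1, u≡19; β=0, v≡14 (mod 23); (19|23)=-1, (14|23)=-1; sign (−1)^0·-1^0·-1^1 = -1.
(a,b)_53: α=1, u≡48; β=1, v≡50 (mod 53); (48|53)=-1, (50|53)=-1; sign (−1)^0·-1^1·-1^1 = +1.
(a,b)_31: α=1, u≡13; β=0, v≡13 (mod 31); (13|31)=-1, (13|31)=-1; sign (−1)^0·-1^0·-1^1 = -1.
(a,b)_11: α=2, u≡5; β=-2, v≡10 (mod 11); (5|11)=+1, (10|11)=-1; sign (−1)^0·+1^-2·-1^2 = +1.
(a,b)_2: α=8, β=7; u≡1, v≡5 (mod 8); ε(u)ε(v)=0·0, αω(v)=8·1, βω(u)=7·0; sum ≡ 0  ⇒  +1.
(a,b)_3: α=-2, u≡2; β=0, v≡1 (mod 3); (2|3)=-1, (1|3)=+1; sign (−1)^0·-1^0·+1^-2 = +1.
(a,b)_7: α=-2, u≡3; β=0, v≡4 (mod 7); (3|7)=-1, (4|7)=+1; sign (−1)^0·-1^0·+1^-2 = +1.
(a,b)_17: α=2, u≡2; β=0, v≡8 (mod 17); (2|17)=+1, (8|17)=+1; sign (−1)^0·+1^0·+1^2 = +1.
(a,b)_∞: sgn(-717991)=−, sgn(106)=+, so +1.
(a,b)_19: α=1, u≡14; β=0, v≡16 (mod 19); (14|19)=-1, (16|19)=+1; sign (−1)^0·-1^0·+1^1 = +1.
(a,b)_5: α=-4, u≡1; β=0, v≡1 (mod 5); (1|5)=+1, (1|5)=+1; sign (−1)^0·+1^0·+1^-4 = +1.
(a,b)_13: α=4, u≡4; β=2, v≡6 (mod 13); (4|13)=+1, (6|13)=-1; sign (−1)^0·+1^2·-1^4 = +1.
|Ram(-717991, 106)| = 2, even; anisotropic at {23, 31}.

[23, 31]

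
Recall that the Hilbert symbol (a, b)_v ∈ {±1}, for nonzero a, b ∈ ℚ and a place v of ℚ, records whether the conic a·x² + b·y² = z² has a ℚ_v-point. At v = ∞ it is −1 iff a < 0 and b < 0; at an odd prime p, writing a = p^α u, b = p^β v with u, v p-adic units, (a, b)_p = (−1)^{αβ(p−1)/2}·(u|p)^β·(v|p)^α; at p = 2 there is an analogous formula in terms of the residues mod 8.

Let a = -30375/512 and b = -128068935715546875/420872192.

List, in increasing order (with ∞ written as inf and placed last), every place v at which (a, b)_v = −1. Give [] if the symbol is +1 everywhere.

[5, 7, 19, inf]

(a, b) ≡ (-30, -22610) mod (ℚ^×)²; places V = {2, 3, 5, 7, 13, 17, 19, 23, ∞}.
(a,b)_19: α=0, u≡13; β=-1, v≡11 (mod 19); (13|19)=-1, (11|19)=+1; sign (−1)^0·-1^-1·+1^0 = -1.
(a,b)_13: α=0, u≡9; β=-2, v≡12 (mod 13); (9|13)=+1, (12|13)=+1; sign (−1)^0·+1^-2·+1^0 = +1.
(a,b)_23: α=0, u≡9; β=2, v≡14 (mod 23); (9|23)=+1, (14|23)=-1; sign (−1)^0·+1^2·-1^0 = +1.
(a,b)_∞: sgn(-30)=−, sgn(-22610)=−, so -1.
(a,b)_17: α=0, u≡2; β=1, v≡9 (mod 17); (2|17)=+1, (9|17)=+1; sign (−1)^0·+1^1·+1^0 = +1.
(a,b)_5: α=3, u≡1; β=7, v≡3 (mod 5); (1|5)=+1, (3|5)=-1; sign (−1)^0·+1^7·-1^3 = -1.
(a,b)_2: α=-9, β=-17; u≡1, v≡7 (mod 8); ε(u)ε(v)=0·1, αω(v)=-9·0, βω(u)=-17·0; sum ≡ 0  ⇒  +1.
(a,b)_7: α=0, u≡5; β=3, v≡4 (mod 7); (5|7)=-1, (4|7)=+1; sign (−1)^0·-1^3·+1^0 = -1.
(a,b)_3: α=5, u≡2; β=12, v≡1 (mod 3); (2|3)=-1, (1|3)=+1; sign (−1)^0·-1^12·+1^5 = +1.
|Ram(-30, -22610)| = 4, even; anisotropic at {5, 7, 19, ∞}.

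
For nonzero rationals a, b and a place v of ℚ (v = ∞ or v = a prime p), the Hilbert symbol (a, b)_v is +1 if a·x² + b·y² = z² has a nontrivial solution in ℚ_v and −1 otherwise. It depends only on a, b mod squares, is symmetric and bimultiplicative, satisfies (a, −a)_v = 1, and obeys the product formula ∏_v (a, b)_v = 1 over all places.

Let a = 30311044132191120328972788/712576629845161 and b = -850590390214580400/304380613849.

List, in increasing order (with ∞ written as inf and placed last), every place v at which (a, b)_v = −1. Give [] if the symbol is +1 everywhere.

(a, b) ≡ (1653, -22011) mod (ℚ^×)²; places V = {2, 3, 5, 7, 11, 13, 17, 19, 23, 29, 31, 37, 41, ∞}.
(a,b)_5: α=0, u≡3; β=2, v≡1 (mod 5); (3|5)=-1, (1|5)=+1; sign (−1)^0·-1^2·+1^0 = +1.
(a,b)_7: α=4, u≡1; β=2, v≡4 (mod 7); (1|7)=+1, (4|7)=+1; sign (−1)^0·+1^2·+1^4 = +1.
(a,b)_17: α=-2, u≡1; β=0, v≡15 (mod 17); (1|17)=+1, (15|17)=+1; sign (−1)^0·+1^0·+1^-2 = +1.
(a,b)_∞: sgn(1653)=+, sgn(-22011)=−, so +1.
(a,b)_11: α=2, u≡4; β=1, v≡3 (mod 11); (4|11)=+1, (3|11)=+1; sign (−1)^0·+1^1·+1^2 = +1.
(a,b)_3: α=5, u≡2; β=3, v≡1 (mod 3); (2|3)=-1, (1|3)=+1; sign (−1)^1·-1^3·+1^5 = +1.
(a,b)_19: α=5, u≡11; β=4, v≡13 (mod 19); (11|19)=+1, (13|19)=-1; sign (−1)^0·+1^4·-1^5 = -1.
(a,b)_31: α=-2, u≡16; β=-2, v≡13 (mod 31); (16|31)=+1, (13|31)=-1; sign (−1)^0·+1^-2·-1^-2 = +1.
(a,b)_23: α=2, u≡21; β=1, v≡8 (mod 23); (21|23)=-1, (8|23)=+1; sign (−1)^0·-1^1·+1^2 = -1.
(a,b)_2: α=2, β=4; u≡5, v≡5 (mod 8); ε(u)ε(v)=0·0, αω(v)=2·1, βω(u)=4·1; sum ≡ 0  ⇒  +1.
(a,b)_37: α=-6, u≡36; β=-4, v≡33 (mod 37); (36|37)=+1, (33|37)=+1; sign (−1)^0·+1^-4·+1^-6 = +1.
(a,b)_29: α=1, u≡24; β=1, v≡6 (mod 29); (24|29)=+1, (6|29)=+1; sign (−1)^0·+1^1·+1^1 = +1.
(a,b)_13: α=0, u≡5; β=-2, v≡7 (mod 13); (5|13)=-1, (7|13)=-1; sign (−1)^0·-1^-2·-1^0 = +1.
(a,b)_41: α=4, u≡34; β=2, v≡29 (mod 41); (34|41)=-1, (29|41)=-1; sign (−1)^0·-1^2·-1^4 = +1.
(1653, -22011 / ℚ) ramifies at {19, 23}: a division algebra.

[19, 23]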